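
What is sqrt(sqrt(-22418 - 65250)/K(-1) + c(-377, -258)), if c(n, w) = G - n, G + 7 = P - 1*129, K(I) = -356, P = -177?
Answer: sqrt(2027776 - 178*I*sqrt(21917))/178 ≈ 8.0002 - 0.051981*I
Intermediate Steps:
G = -313 (G = -7 + (-177 - 1*129) = -7 + (-177 - 129) = -7 - 306 = -313)
c(n, w) = -313 - n
sqrt(sqrt(-22418 - 65250)/K(-1) + c(-377, -258)) = sqrt(sqrt(-22418 - 65250)/(-356) + (-313 - 1*(-377))) = sqrt(sqrt(-87668)*(-1/356) + (-313 + 377)) = sqrt((2*I*sqrt(21917))*(-1/356) + 64) = sqrt(-I*sqrt(21917)/178 + 64) = sqrt(64 - I*sqrt(21917)/178)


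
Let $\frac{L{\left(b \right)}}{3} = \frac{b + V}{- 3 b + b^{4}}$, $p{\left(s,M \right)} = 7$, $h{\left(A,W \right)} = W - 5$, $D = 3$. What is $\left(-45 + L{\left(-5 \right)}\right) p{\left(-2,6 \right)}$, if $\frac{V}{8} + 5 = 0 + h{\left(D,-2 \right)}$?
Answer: $- \frac{203721}{640} \approx -318.31$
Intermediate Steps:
$h{\left(A,W \right)} = -5 + W$
$V = -96$ ($V = -40 + 8 \left(0 - 7\right) = -40 + 8 \left(-7\right) = -40 - 56 = -96$)
$L{\left(b \right)} = \frac{3 \left(-96 + b\right)}{b^{4} - 3 b}$ ($L{\left(b \right)} = 3 \frac{b - 96}{- 3 b + b^{4}} = 3 \frac{-96 + b}{b^{4} - 3 b} = \frac{3 \left(-96 + b\right)}{b^{4} - 3 b}$)
$\left(-45 + L{\left(-5 \right)}\right) p{\left(-2,6 \right)} = \left(-45 + \frac{3 \left(-96 - 5\right)}{\left(-5\right) \left(-3 + \left(-5\right)^{3}\right)}\right) 7 = \left(-45 + 3 \left(- \frac{1}{5}\right) \frac{1}{-3 - 125} \left(-101\right)\right) 7 = \left(-45 + 3 \left(- \frac{1}{5}\right) \frac{1}{-128} \left(-101\right)\right) 7 = \left(-45 + 3 \left(- \frac{1}{5}\right) \left(- \frac{1}{128}\right) \left(-101\right)\right) 7 = \left(-45 - \frac{303}{640}\right) 7 = \left(- \frac{29103}{640}\right) 7 = - \frac{203721}{640}$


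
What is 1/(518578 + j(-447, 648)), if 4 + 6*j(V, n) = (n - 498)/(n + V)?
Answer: 201/104234069 ≈ 1.9284e-6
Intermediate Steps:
j(V, n) = -⅔ + (-498 + n)/(6*(V + n)) (j(V, n) = -⅔ + ((n - 498)/(n + V))/6 = -⅔ + ((-498 + n)/(V + n))/6 = -⅔ + (-498 + n)/(6*(V + n)))
1/(518578 + j(-447, 648)) = 1/(518578 + (-83 - ⅔*(-447) - ½*648)/(-447 + 648)) = 1/(518578 + (-83 + 298 - 324)/201) = 1/(518578 + (1/201)*(-109)) = 1/(518578 - 109/201) = 1/(104234069/201) = 201/104234069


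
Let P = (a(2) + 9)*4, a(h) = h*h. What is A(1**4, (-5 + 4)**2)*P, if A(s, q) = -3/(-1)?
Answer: 156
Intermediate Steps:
a(h) = h**2
A(s, q) = 3 (A(s, q) = -3*(-1) = 3)
P = 52 (P = (2**2 + 9)*4 = (4 + 9)*4 = 13*4 = 52)
A(1**4, (-5 + 4)**2)*P = 3*52 = 156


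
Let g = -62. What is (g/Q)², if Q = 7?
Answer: 3844/49 ≈ 78.449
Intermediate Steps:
(g/Q)² = (-62/7)² = 3844/49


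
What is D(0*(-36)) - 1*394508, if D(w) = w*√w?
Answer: -394508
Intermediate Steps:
D(w) = w^(3/2)
D(0*(-36)) - 1*394508 = (0*(-36))^(3/2) - 1*394508 = 0^(3/2) - 394508 = 0 - 394508 = -394508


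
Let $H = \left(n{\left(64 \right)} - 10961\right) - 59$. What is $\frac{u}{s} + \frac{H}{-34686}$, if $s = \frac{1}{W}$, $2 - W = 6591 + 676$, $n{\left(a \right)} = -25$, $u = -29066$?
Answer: $\frac{155839393855}{738} \approx 2.1116 \cdot 10^{8}$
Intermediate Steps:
$H = -11045$ ($H = \left(-25 - 10961\right) - 59 = -10986 - 59 = -11045$)
$W = -7265$ ($W = 2 - \left(6591 + 676\right) = 2 - 7267 = -7265$)
$s = - \frac{1}{7265}$ ($s = \frac{1}{-7265} = - \frac{1}{7265} \approx -0.00013765$)
$\frac{u}{s} + \frac{H}{-34686} = - \frac{29066}{- \frac{1}{7265}} - \frac{11045}{-34686} = \left(-29066\right) \left(-7265\right) - - \frac{235}{738} = 211164490 + \frac{235}{738} = \frac{155839393855}{738}$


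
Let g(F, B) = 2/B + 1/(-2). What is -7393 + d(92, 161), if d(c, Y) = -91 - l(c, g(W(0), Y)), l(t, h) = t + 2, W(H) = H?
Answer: -7578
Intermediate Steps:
g(F, B) = -½ + 2/B (g(F, B) = 2/B + 1*(-½) = 2/B - ½ = -½ + 2/B)
l(t, h) = 2 + t
d(c, Y) = -93 - c (d(c, Y) = -91 - (2 + c) = -91 + (-2 - c) = -93 - c)
-7393 + d(92, 161) = -7393 + (-93 - 1*92) = -7393 + (-93 - 92) = -7393 - 185 = -7578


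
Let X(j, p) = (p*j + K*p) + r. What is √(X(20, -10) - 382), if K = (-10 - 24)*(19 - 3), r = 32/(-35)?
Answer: √5949930/35 ≈ 69.693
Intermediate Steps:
r = -32/35 (r = 32*(-1/35) = -32/35 ≈ -0.91429)
K = -544 (K = -34*16 = -544)
X(j, p) = -32/35 - 544*p + j*p (X(j, p) = (p*j - 544*p) - 32/35 = (j*p - 544*p) - 32/35 = (-544*p + j*p) - 32/35 = -32/35 - 544*p + j*p)
√(X(20, -10) - 382) = √((-32/35 - 544*(-10) + 20*(-10)) - 382) = √((-32/35 + 5440 - 200) - 382) = √(183368/35 - 382) = √(169998/35) = √5949930/35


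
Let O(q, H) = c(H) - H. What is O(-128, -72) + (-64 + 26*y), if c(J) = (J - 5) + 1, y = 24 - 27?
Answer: -146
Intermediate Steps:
y = -3
c(J) = -4 + J (c(J) = (-5 + J) + 1 = -4 + J)
O(q, H) = -4 (O(q, H) = (-4 + H) - H = -4)
O(-128, -72) + (-64 + 26*y) = -4 + (-64 + 26*(-3)) = -4 + (-64 - 78) = -4 - 142 = -146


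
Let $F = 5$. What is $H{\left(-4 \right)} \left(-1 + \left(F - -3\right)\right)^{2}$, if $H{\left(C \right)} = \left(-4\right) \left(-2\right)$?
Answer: $392$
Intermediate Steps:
$H{\left(C \right)} = 8$
$H{\left(-4 \right)} \left(-1 + \left(F - -3\right)\right)^{2} = 8 \left(-1 + \left(5 - -3\right)\right)^{2} = 8 \left(-1 + \left(5 + 3\right)\right)^{2} = 8 \left(-1 + 8\right)^{2} = 8 \cdot 7^{2} = 8 \cdot 49 = 392$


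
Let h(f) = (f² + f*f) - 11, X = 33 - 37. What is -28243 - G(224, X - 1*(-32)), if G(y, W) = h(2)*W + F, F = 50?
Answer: -28209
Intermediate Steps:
X = -4
h(f) = -11 + 2*f² (h(f) = (f² + f²) - 11 = 2*f² - 11 = -11 + 2*f²)
G(y, W) = 50 - 3*W (G(y, W) = (-11 + 2*2²)*W + 50 = (-11 + 2*4)*W + 50 = (-11 + 8)*W + 50 = -3*W + 50 = 50 - 3*W)
-28243 - G(224, X - 1*(-32)) = -28243 - (50 - 3*(-4 - 1*(-32))) = -28243 - (50 - 3*(-4 + 32)) = -28243 - (50 - 3*28) = -28243 - (50 - 84) = -28243 - 1*(-34) = -28243 + 34 = -28209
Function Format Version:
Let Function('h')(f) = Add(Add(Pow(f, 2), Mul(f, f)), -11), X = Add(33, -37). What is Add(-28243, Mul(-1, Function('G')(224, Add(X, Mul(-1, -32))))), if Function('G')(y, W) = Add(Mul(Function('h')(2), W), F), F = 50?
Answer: -28209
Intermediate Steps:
X = -4
Function('h')(f) = Add(-11, Mul(2, Pow(f, 2))) (Function('h')(f) = Add(Add(Pow(f, 2), Pow(f, 2)), -11) = Add(Mul(2, Pow(f, 2)), -11) = Add(-11, Mul(2, Pow(f, 2))))
Function('G')(y, W) = Add(50, Mul(-3, W)) (Function('G')(y, W) = Add(Mul(Add(-11, Mul(2, Pow(2, 2))), W), 50) = Add(Mul(Add(-11, Mul(2, 4)), W), 50) = Add(Mul(Add(-11, 8), W), 50) = Add(Mul(-3, W), 50) = Add(50, Mul(-3, W)))
Add(-28243, Mul(-1, Function('G')(224, Add(X, Mul(-1, -32))))) = Add(-28243, Mul(-1, Add(50, Mul(-3, Add(-4, Mul(-1, -32)))))) = Add(-28243, Mul(-1, Add(50, Mul(-3, Add(-4, 32))))) = Add(-28243, Mul(-1, Add(50, Mul(-3, 28)))) = Add(-28243, Mul(-1, Add(50, -84))) = Add(-28243, Mul(-1, -34)) = Add(-28243, 34) = -28209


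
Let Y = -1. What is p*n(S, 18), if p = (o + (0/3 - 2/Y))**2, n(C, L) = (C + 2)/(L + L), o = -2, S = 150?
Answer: 0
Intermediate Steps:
n(C, L) = (2 + C)/(2*L) (n(C, L) = (2 + C)/((2*L)) = (2 + C)*(1/(2*L)) = (2 + C)/(2*L))
p = 0 (p = (-2 + (0/3 - 2/(-1)))**2 = (-2 + (0*(1/3) - 2*(-1)))**2 = (-2 + (0 + 2))**2 = (-2 + 2)**2 = 0**2 = 0)
p*n(S, 18) = 0*((1/2)*(2 + 150)/18) = 0*((1/2)*(1/18)*152) = 0*(38/9) = 0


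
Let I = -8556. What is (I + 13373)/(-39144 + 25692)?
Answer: -4817/13452 ≈ -0.35809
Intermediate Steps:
(I + 13373)/(-39144 + 25692) = (-8556 + 13373)/(-39144 + 25692) = 4817/(-13452) = 4817*(-1/13452) = -4817/13452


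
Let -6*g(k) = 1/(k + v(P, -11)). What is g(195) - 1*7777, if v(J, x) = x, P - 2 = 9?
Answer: -8585809/1104 ≈ -7777.0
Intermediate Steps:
P = 11 (P = 2 + 9 = 11)
g(k) = -1/(6*(-11 + k)) (g(k) = -1/(6*(k - 11)) = -1/(6*(-11 + k)))
g(195) - 1*7777 = -1/(-66 + 6*195) - 1*7777 = -1/(-66 + 1170) - 7777 = -1/1104 - 7777 = -8585809/1104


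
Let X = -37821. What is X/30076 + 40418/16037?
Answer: 87010913/68904116 ≈ 1.2628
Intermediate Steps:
X/30076 + 40418/16037 = -37821/30076 + 40418/16037 = -37821*1/30076 + 40418*(1/16037) = -37821/30076 + 5774/2291 = 87010913/68904116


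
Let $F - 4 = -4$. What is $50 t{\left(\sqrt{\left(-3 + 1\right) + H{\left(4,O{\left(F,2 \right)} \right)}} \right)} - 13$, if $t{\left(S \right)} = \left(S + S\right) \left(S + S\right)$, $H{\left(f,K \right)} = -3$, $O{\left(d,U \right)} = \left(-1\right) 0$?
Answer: $-1013$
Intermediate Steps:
$F = 0$ ($F = 4 - 4 = 0$)
$O{\left(d,U \right)} = 0$
$t{\left(S \right)} = 4 S^{2}$ ($t{\left(S \right)} = 2 S 2 S = 4 S^{2}$)
$50 t{\left(\sqrt{\left(-3 + 1\right) + H{\left(4,O{\left(F,2 \right)} \right)}} \right)} - 13 = 50 \cdot 4 \left(\sqrt{\left(-3 + 1\right) - 3}\right)^{2} - 13 = 50 \cdot 4 \left(\sqrt{-2 - 3}\right)^{2} - 13 = 50 \cdot 4 \left(\sqrt{-5}\right)^{2} - 13 = 50 \cdot 4 \left(i \sqrt{5}\right)^{2} - 13 = 50 \cdot 4 \left(-5\right) - 13 = 50 \left(-20\right) - 13 = -1000 - 13 = -1013$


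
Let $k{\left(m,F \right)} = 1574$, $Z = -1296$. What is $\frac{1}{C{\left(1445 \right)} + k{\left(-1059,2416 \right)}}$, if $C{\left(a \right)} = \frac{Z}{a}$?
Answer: $\frac{1445}{2273134} \approx 0.00063569$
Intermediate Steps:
$C{\left(a \right)} = - \frac{1296}{a}$
$\frac{1}{C{\left(1445 \right)} + k{\left(-1059,2416 \right)}} = \frac{1}{- \frac{1296}{1445} + 1574} = \frac{1}{\frac{2273134}{1445}} = \frac{1445}{2273134}$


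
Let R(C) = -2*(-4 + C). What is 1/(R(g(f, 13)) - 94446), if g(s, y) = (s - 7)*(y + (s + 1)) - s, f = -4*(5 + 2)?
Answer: -1/95474 ≈ -1.0474e-5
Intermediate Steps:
f = -28 (f = -4*7 = -28)
g(s, y) = -s + (-7 + s)*(1 + s + y) (g(s, y) = (-7 + s)*(y + (1 + s)) - s = (-7 + s)*(1 + s + y) - s = -s + (-7 + s)*(1 + s + y))
R(C) = 8 - 2*C
1/(R(g(f, 13)) - 94446) = 1/((8 - 2*(-7 + (-28)² - 7*(-28) - 7*13 - 28*13)) - 94446) = 1/((8 - 2*(-7 + 784 + 196 - 91 - 364)) - 94446) = 1/((8 - 2*518) - 94446) = 1/((8 - 1036) - 94446) = 1/(-1028 - 94446) = 1/(-95474) = -1/95474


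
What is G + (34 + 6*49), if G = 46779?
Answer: 47107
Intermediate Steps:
G + (34 + 6*49) = 46779 + (34 + 6*49) = 46779 + (34 + 294) = 46779 + 328 = 47107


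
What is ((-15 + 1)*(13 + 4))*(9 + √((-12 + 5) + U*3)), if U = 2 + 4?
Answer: -2142 - 238*√11 ≈ -2931.4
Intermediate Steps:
U = 6
((-15 + 1)*(13 + 4))*(9 + √((-12 + 5) + U*3)) = ((-15 + 1)*(13 + 4))*(9 + √((-12 + 5) + 6*3)) = (-14*17)*(9 + √(-7 + 18)) = -238*(9 + √11) = -2142 - 238*√11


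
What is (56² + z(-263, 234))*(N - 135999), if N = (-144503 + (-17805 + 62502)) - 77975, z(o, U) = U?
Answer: -1057438600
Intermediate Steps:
N = -177781 (N = (-144503 + 44697) - 77975 = -99806 - 77975 = -177781)
(56² + z(-263, 234))*(N - 135999) = (56² + 234)*(-177781 - 135999) = (3136 + 234)*(-313780) = 3370*(-313780) = -1057438600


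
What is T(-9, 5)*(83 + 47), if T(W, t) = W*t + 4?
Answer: -5330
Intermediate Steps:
T(W, t) = 4 + W*t
T(-9, 5)*(83 + 47) = (4 - 9*5)*(83 + 47) = (4 - 45)*130 = -41*130 = -5330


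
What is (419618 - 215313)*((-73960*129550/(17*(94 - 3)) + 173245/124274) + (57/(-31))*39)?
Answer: -7541543087095710546345/5959808218 ≈ -1.2654e+12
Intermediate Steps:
(419618 - 215313)*((-73960*129550/(17*(94 - 3)) + 173245/124274) + (57/(-31))*39) = 204305*((-73960/((91*(-17))*(-1/129550)) + 173245*(1/124274)) - 1/31*57*39) = 204305*((-73960/((-1547*(-1/129550))) + 173245/124274) - 57/31*39) = 204305*((-73960/1547/129550 + 173245/124274) - 2223/31) = 204305*((-73960*129550/1547 + 173245/124274) - 2223/31) = 204305*((-9581518000/1547 + 173245/124274) - 2223/31) = 204305*(-1190733299921985/192251878 - 2223/31) = 204305*(-36913159673506329/5959808218) = -7541543087095710546345/5959808218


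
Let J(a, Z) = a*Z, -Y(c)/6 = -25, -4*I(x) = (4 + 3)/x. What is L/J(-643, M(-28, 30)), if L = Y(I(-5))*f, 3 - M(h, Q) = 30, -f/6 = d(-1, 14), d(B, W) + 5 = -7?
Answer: 400/643 ≈ 0.62208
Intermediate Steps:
d(B, W) = -12 (d(B, W) = -5 - 7 = -12)
I(x) = -7/(4*x) (I(x) = -(4 + 3)/(4*x) = -7/(4*x))
f = 72 (f = -6*(-12) = 72)
M(h, Q) = -27 (M(h, Q) = 3 - 1*30 = 3 - 30 = -27)
Y(c) = 150 (Y(c) = -6*(-25) = 150)
J(a, Z) = Z*a
L = 10800 (L = 150*72 = 10800)
L/J(-643, M(-28, 30)) = 10800/((-27*(-643))) = 10800/17361 = 10800*(1/17361) = 400/643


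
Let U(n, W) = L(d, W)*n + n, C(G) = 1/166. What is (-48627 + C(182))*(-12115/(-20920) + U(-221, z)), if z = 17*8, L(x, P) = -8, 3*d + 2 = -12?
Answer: -52267297592751/694544 ≈ -7.5254e+7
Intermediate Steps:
d = -14/3 (d = -⅔ + (⅓)*(-12) = -⅔ - 4 = -14/3 ≈ -4.6667)
z = 136
C(G) = 1/166
U(n, W) = -7*n (U(n, W) = -8*n + n = -7*n)
(-48627 + C(182))*(-12115/(-20920) + U(-221, z)) = (-48627 + 1/166)*(-12115/(-20920) - 7*(-221)) = -8072081*(-12115*(-1/20920) + 1547)/166 = -8072081*(2423/4184 + 1547)/166 = -8072081/166*6475071/4184 = -52267297592751/694544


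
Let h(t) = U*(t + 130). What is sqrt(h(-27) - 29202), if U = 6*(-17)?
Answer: 6*I*sqrt(1103) ≈ 199.27*I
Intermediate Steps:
U = -102
h(t) = -13260 - 102*t (h(t) = -102*(t + 130) = -102*(130 + t) = -13260 - 102*t)
sqrt(h(-27) - 29202) = sqrt((-13260 - 102*(-27)) - 29202) = sqrt((-13260 + 2754) - 29202) = sqrt(-10506 - 29202) = sqrt(-39708) = 6*I*sqrt(1103)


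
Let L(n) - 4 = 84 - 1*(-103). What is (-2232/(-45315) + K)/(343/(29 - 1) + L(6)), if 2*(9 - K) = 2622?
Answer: -26221288/4093455 ≈ -6.4057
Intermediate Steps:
K = -1302 (K = 9 - ½*2622 = 9 - 1311 = -1302)
L(n) = 191 (L(n) = 4 + (84 - 1*(-103)) = 4 + (84 + 103) = 4 + 187 = 191)
(-2232/(-45315) + K)/(343/(29 - 1) + L(6)) = (-2232/(-45315) - 1302)/(343/(29 - 1) + 191) = (-2232*(-1/45315) - 1302)/(343/28 + 191) = (248/5035 - 1302)/(343*(1/28) + 191) = -6555322/(5035*(49/4 + 191)) = -6555322/(5035*813/4) = -6555322/5035*4/813 = -26221288/4093455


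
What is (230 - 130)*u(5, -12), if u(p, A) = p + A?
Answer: -700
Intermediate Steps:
u(p, A) = A + p
(230 - 130)*u(5, -12) = (230 - 130)*(-12 + 5) = 100*(-7) = -700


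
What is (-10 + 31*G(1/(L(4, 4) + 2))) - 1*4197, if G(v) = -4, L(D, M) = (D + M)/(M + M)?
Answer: -4331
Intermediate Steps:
L(D, M) = (D + M)/(2*M) (L(D, M) = (D + M)/((2*M)) = (D + M)*(1/(2*M)) = (D + M)/(2*M))
(-10 + 31*G(1/(L(4, 4) + 2))) - 1*4197 = (-10 + 31*(-4)) - 1*4197 = (-10 - 124) - 4197 = -134 - 4197 = -4331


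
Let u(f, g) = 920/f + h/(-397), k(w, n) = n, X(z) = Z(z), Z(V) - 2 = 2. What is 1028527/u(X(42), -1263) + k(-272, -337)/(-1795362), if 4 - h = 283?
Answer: 733091612699771/164435410218 ≈ 4458.2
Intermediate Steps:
Z(V) = 4 (Z(V) = 2 + 2 = 4)
h = -279 (h = 4 - 1*283 = 4 - 283 = -279)
X(z) = 4
u(f, g) = 279/397 + 920/f (u(f, g) = 920/f - 279/(-397) = 920/f - 279*(-1/397) = 920/f + 279/397 = 279/397 + 920/f)
1028527/u(X(42), -1263) + k(-272, -337)/(-1795362) = 1028527/(279/397 + 920/4) - 337/(-1795362) = 1028527/(279/397 + 920*(¼)) - 337*(-1/1795362) = 1028527/(279/397 + 230) + 337/1795362 = 1028527/(91589/397) + 337/1795362 = 1028527*(397/91589) + 337/1795362 = 408325219/91589 + 337/1795362 = 733091612699771/164435410218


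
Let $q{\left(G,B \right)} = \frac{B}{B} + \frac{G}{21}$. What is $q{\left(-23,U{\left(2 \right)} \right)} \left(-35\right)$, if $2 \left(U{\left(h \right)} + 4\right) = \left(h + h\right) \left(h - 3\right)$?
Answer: $\frac{10}{3} \approx 3.3333$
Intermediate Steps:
$U{\left(h \right)} = -4 + h \left(-3 + h\right)$ ($U{\left(h \right)} = -4 + \frac{\left(h + h\right) \left(h - 3\right)}{2} = -4 + \frac{2 h \left(-3 + h\right)}{2} = -4 + h \left(-3 + h\right)$)
$q{\left(G,B \right)} = 1 + \frac{G}{21}$ ($q{\left(G,B \right)} = 1 + G \frac{1}{21} = 1 + \frac{G}{21}$)
$q{\left(-23,U{\left(2 \right)} \right)} \left(-35\right) = \left(1 + \frac{1}{21} \left(-23\right)\right) \left(-35\right) = \left(1 - \frac{23}{21}\right) \left(-35\right) = \left(- \frac{2}{21}\right) \left(-35\right) = \frac{10}{3}$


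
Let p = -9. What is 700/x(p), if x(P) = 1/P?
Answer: -6300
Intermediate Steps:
700/x(p) = 700/(1/(-9)) = 700/(-⅑) = 700*(-9) = -6300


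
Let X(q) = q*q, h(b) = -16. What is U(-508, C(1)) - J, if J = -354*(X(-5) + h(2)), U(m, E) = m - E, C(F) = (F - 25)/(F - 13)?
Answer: 2676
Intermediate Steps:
X(q) = q²
C(F) = (-25 + F)/(-13 + F)
J = -3186 (J = -354*((-5)² - 16) = -354*(25 - 16) = -354*9 = -3186)
U(-508, C(1)) - J = (-508 - (-25 + 1)/(-13 + 1)) - 1*(-3186) = (-508 - (-24)/(-12)) + 3186 = (-508 - (-1)*(-24)/12) + 3186 = (-508 - 1*2) + 3186 = (-508 - 2) + 3186 = -510 + 3186 = 2676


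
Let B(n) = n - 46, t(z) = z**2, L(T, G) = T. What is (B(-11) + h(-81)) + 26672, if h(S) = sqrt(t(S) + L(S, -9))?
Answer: 26615 + 36*sqrt(5) ≈ 26696.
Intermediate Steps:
B(n) = -46 + n
h(S) = sqrt(S + S**2) (h(S) = sqrt(S**2 + S) = sqrt(S + S**2))
(B(-11) + h(-81)) + 26672 = ((-46 - 11) + sqrt(-81*(1 - 81))) + 26672 = (-57 + sqrt(-81*(-80))) + 26672 = (-57 + sqrt(6480)) + 26672 = (-57 + 36*sqrt(5)) + 26672 = 26615 + 36*sqrt(5)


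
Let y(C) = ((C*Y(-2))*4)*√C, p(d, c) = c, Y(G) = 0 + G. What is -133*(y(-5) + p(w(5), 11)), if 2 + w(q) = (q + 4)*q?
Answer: -1463 - 5320*I*√5 ≈ -1463.0 - 11896.0*I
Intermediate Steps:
Y(G) = G
w(q) = -2 + q*(4 + q) (w(q) = -2 + (q + 4)*q = -2 + (4 + q)*q = -2 + q*(4 + q))
y(C) = -8*C^(3/2) (y(C) = ((C*(-2))*4)*√C = (-2*C*4)*√C = (-8*C)*√C = -8*C^(3/2))
-133*(y(-5) + p(w(5), 11)) = -133*(-(-40)*I*√5 + 11) = -133*(40*I*√5 + 11) = -133*(11 + 40*I*√5) = -1463 - 5320*I*√5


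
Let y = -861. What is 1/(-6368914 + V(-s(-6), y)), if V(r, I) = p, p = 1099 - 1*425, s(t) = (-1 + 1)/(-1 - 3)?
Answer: -1/6368240 ≈ -1.5703e-7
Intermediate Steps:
s(t) = 0 (s(t) = 0/(-4) = 0*(-¼) = 0)
p = 674 (p = 1099 - 425 = 674)
V(r, I) = 674
1/(-6368914 + V(-s(-6), y)) = 1/(-6368914 + 674) = 1/(-6368240) = -1/6368240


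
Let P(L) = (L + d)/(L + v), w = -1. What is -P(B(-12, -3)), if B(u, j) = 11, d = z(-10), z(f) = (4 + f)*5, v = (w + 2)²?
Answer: 19/12 ≈ 1.5833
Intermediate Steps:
v = 1 (v = (-1 + 2)² = 1² = 1)
z(f) = 20 + 5*f
d = -30 (d = 20 + 5*(-10) = 20 - 50 = -30)
P(L) = (-30 + L)/(1 + L) (P(L) = (L - 30)/(L + 1) = (-30 + L)/(1 + L))
-P(B(-12, -3)) = -(-30 + 11)/(1 + 11) = -(-19)/12 = -1*(-19/12) = 19/12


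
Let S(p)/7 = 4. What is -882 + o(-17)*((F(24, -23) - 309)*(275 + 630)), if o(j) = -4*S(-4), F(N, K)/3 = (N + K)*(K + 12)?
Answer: 34664238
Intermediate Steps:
S(p) = 28 (S(p) = 7*4 = 28)
F(N, K) = 3*(12 + K)*(K + N) (F(N, K) = 3*((N + K)*(K + 12)) = 3*((K + N)*(12 + K)) = 3*((12 + K)*(K + N)) = 3*(12 + K)*(K + N))
o(j) = -112 (o(j) = -4*28 = -112)
-882 + o(-17)*((F(24, -23) - 309)*(275 + 630)) = -882 - 112*((3*(-23)² + 36*(-23) + 36*24 + 3*(-23)*24) - 309)*(275 + 630) = -882 - 112*((3*529 - 828 + 864 - 1656) - 309)*905 = -882 - 112*((1587 - 828 + 864 - 1656) - 309)*905 = -882 - 112*(-33 - 309)*905 = -882 - (-38304)*905 = -882 - 112*(-309510) = -882 + 34665120 = 34664238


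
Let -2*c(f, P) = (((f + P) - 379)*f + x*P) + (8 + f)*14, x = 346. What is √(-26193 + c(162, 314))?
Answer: I*√89562 ≈ 299.27*I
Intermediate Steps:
c(f, P) = -56 - 173*P - 7*f - f*(-379 + P + f)/2 (c(f, P) = -((((f + P) - 379)*f + 346*P) + (8 + f)*14)/2 = -((((P + f) - 379)*f + 346*P) + (112 + 14*f))/2 = -(((-379 + P + f)*f + 346*P) + (112 + 14*f))/2 = -((f*(-379 + P + f) + 346*P) + (112 + 14*f))/2 = -((346*P + f*(-379 + P + f)) + (112 + 14*f))/2 = -(112 + 14*f + 346*P + f*(-379 + P + f))/2 = -56 - 173*P - 7*f - f*(-379 + P + f)/2)
√(-26193 + c(162, 314)) = √(-26193 + (-56 - 173*314 - ½*162² + (365/2)*162 - ½*314*162)) = √(-26193 + (-56 - 54322 - ½*26244 + 29565 - 25434)) = √(-26193 + (-56 - 54322 - 13122 + 29565 - 25434)) = √(-26193 - 63369) = √(-89562) = I*√89562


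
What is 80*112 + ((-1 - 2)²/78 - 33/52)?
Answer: 465893/52 ≈ 8959.5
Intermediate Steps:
80*112 + ((-1 - 2)²/78 - 33/52) = 8960 + ((-3)²*(1/78) - 33*1/52) = 8960 + (9*(1/78) - 33/52) = 8960 + (3/26 - 33/52) = 8960 - 27/52 = 465893/52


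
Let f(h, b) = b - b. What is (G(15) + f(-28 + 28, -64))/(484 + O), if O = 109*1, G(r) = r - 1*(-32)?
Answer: 47/593 ≈ 0.079258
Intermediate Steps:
G(r) = 32 + r (G(r) = r + 32 = 32 + r)
f(h, b) = 0
O = 109
(G(15) + f(-28 + 28, -64))/(484 + O) = ((32 + 15) + 0)/(484 + 109) = (47 + 0)/593 = 47*(1/593) = 47/593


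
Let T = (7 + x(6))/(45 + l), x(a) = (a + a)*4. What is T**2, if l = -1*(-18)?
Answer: 3025/3969 ≈ 0.76216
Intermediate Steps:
x(a) = 8*a (x(a) = (2*a)*4 = 8*a)
l = 18
T = 55/63 (T = (7 + 8*6)/(45 + 18) = (7 + 48)/63 = 55*(1/63) = 55/63 ≈ 0.87302)
T**2 = (55/63)**2 = 3025/3969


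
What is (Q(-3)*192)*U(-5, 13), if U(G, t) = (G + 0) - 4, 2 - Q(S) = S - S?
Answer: -3456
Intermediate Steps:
Q(S) = 2 (Q(S) = 2 - (S - S) = 2 - 1*0 = 2 + 0 = 2)
U(G, t) = -4 + G (U(G, t) = G - 4 = -4 + G)
(Q(-3)*192)*U(-5, 13) = (2*192)*(-4 - 5) = 384*(-9) = -3456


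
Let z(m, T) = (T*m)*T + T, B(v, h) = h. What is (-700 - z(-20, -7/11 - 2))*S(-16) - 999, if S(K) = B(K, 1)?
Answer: -188440/121 ≈ -1557.4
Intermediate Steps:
S(K) = 1
z(m, T) = T + m*T² (z(m, T) = m*T² + T = T + m*T²)
(-700 - z(-20, -7/11 - 2))*S(-16) - 999 = (-700 - (-7/11 - 2)*(1 + (-7/11 - 2)*(-20)))*1 - 999 = (-700 - (-29)*(1 - 29/11*(-20))/11)*1 - 999 = (-700 - (-29)*(1 + 580/11)/11)*1 - 999 = (-700 - (-29)*591/(11*11))*1 - 999 = (-700 - 1*(-17139/121))*1 - 999 = (-700 + 17139/121)*1 - 999 = -67561/121*1 - 999 = -67561/121 - 999 = -188440/121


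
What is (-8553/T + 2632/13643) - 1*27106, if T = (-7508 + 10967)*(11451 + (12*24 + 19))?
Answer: -716204340422931/26422542326 ≈ -27106.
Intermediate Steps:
T = 40670922 (T = 3459*(11451 + (288 + 19)) = 3459*(11451 + 307) = 3459*11758 = 40670922)
(-8553/T + 2632/13643) - 1*27106 = (-8553/40670922 + 2632/13643) - 1*27106 = (-8553*1/40670922 + 2632*(1/13643)) - 27106 = (-2851/13556974 + 376/1949) - 27106 = 5091865625/26422542326 - 27106 = -716204340422931/26422542326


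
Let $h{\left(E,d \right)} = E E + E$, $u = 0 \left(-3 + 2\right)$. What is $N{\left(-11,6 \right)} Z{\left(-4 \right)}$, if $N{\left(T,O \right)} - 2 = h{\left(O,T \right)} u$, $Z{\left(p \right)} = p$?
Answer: $-8$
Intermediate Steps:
$u = 0$ ($u = 0 \left(-1\right) = 0$)
$h{\left(E,d \right)} = E + E^{2}$ ($h{\left(E,d \right)} = E^{2} + E = E + E^{2}$)
$N{\left(T,O \right)} = 2$ ($N{\left(T,O \right)} = 2 + O \left(1 + O\right) 0 = 2 + 0 = 2$)
$N{\left(-11,6 \right)} Z{\left(-4 \right)} = 2 \left(-4\right) = -8$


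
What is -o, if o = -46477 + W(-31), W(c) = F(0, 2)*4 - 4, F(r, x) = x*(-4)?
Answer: 46513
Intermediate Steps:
F(r, x) = -4*x
W(c) = -36 (W(c) = -4*2*4 - 4 = -8*4 - 4 = -32 - 4 = -36)
o = -46513 (o = -46477 - 36 = -46513)
-o = -1*(-46513) = 46513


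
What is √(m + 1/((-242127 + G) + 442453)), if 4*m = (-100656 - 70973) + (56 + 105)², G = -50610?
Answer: I*√204126714376599/74858 ≈ 190.86*I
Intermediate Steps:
m = -36427 (m = ((-100656 - 70973) + (56 + 105)²)/4 = (-171629 + 161²)/4 = (-171629 + 25921)/4 = (¼)*(-145708) = -36427)
√(m + 1/((-242127 + G) + 442453)) = √(-36427 + 1/((-242127 - 50610) + 442453)) = √(-36427 + 1/(-292737 + 442453)) = √(-36427 + 1/149716) = √(-5453704731/149716) = I*√204126714376599/74858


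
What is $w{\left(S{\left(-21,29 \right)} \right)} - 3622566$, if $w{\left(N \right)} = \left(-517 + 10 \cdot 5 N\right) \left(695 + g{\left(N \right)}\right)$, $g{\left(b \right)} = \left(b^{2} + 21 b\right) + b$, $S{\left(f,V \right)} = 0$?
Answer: $-3981881$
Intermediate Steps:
$g{\left(b \right)} = b^{2} + 22 b$
$w{\left(N \right)} = \left(-517 + 50 N\right) \left(695 + N \left(22 + N\right)\right)$ ($w{\left(N \right)} = \left(-517 + 10 \cdot 5 N\right) \left(695 + N \left(22 + N\right)\right) = \left(-517 + 50 N\right) \left(695 + N \left(22 + N\right)\right)$)
$w{\left(S{\left(-21,29 \right)} \right)} - 3622566 = \left(-359315 + 50 \cdot 0^{3} + 583 \cdot 0^{2} + 23376 \cdot 0\right) - 3622566 = \left(-359315 + 50 \cdot 0 + 583 \cdot 0 + 0\right) - 3622566 = \left(-359315 + 0 + 0 + 0\right) - 3622566 = -359315 - 3622566 = -3981881$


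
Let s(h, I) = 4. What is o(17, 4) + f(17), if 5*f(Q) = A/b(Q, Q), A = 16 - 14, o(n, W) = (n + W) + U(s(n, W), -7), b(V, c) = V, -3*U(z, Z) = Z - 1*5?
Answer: 2127/85 ≈ 25.024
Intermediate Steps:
U(z, Z) = 5/3 - Z/3 (U(z, Z) = -(Z - 1*5)/3 = -(Z - 5)/3 = -(-5 + Z)/3 = 5/3 - Z/3)
o(n, W) = 4 + W + n (o(n, W) = (n + W) + (5/3 - 1/3*(-7)) = (W + n) + (5/3 + 7/3) = (W + n) + 4 = 4 + W + n)
A = 2
f(Q) = 2/(5*Q) (f(Q) = (2/Q)/5 = 2/(5*Q))
o(17, 4) + f(17) = (4 + 4 + 17) + (2/5)/17 = 25 + (2/5)*(1/17) = 25 + 2/85 = 2127/85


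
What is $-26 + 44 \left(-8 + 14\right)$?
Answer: $238$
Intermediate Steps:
$-26 + 44 \left(-8 + 14\right) = -26 + 44 \cdot 6 = -26 + 264 = 238$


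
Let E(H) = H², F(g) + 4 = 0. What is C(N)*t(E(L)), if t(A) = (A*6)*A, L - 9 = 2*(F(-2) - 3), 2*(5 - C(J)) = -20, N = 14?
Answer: 56250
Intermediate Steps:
C(J) = 15 (C(J) = 5 - ½*(-20) = 5 + 10 = 15)
F(g) = -4 (F(g) = -4 + 0 = -4)
L = -5 (L = 9 + 2*(-4 - 3) = 9 + 2*(-7) = 9 - 14 = -5)
t(A) = 6*A² (t(A) = (6*A)*A = 6*A²)
C(N)*t(E(L)) = 15*(6*((-5)²)²) = 15*(6*25²) = 15*(6*625) = 15*3750 = 56250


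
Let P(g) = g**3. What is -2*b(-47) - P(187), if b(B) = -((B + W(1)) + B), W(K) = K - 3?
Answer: -6539395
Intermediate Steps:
W(K) = -3 + K
b(B) = 2 - 2*B (b(B) = -((B + (-3 + 1)) + B) = -((B - 2) + B) = -((-2 + B) + B) = -(-2 + 2*B) = 2 - 2*B)
-2*b(-47) - P(187) = -2*(2 - 2*(-47)) - 1*187**3 = -2*(2 + 94) - 1*6539203 = -2*96 - 6539203 = -192 - 6539203 = -6539395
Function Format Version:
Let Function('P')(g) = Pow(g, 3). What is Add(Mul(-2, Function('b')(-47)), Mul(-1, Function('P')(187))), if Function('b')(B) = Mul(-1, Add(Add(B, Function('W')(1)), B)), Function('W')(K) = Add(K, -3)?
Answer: -6539395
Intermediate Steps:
Function('W')(K) = Add(-3, K)
Function('b')(B) = Add(2, Mul(-2, B)) (Function('b')(B) = Mul(-1, Add(Add(B, Add(-3, 1)), B)) = Mul(-1, Add(Add(B, -2), B)) = Mul(-1, Add(Add(-2, B), B)) = Mul(-1, Add(-2, Mul(2, B))) = Add(2, Mul(-2, B)))
Add(Mul(-2, Function('b')(-47)), Mul(-1, Function('P')(187))) = Add(Mul(-2, Add(2, Mul(-2, -47))), Mul(-1, Pow(187, 3))) = Add(Mul(-2, Add(2, 94)), Mul(-1, 6539203)) = Add(Mul(-2, 96), -6539203) = Add(-192, -6539203) = -6539395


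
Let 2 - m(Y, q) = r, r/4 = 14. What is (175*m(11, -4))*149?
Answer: -1408050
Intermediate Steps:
r = 56 (r = 4*14 = 56)
m(Y, q) = -54 (m(Y, q) = 2 - 1*56 = 2 - 56 = -54)
(175*m(11, -4))*149 = (175*(-54))*149 = -9450*149 = -1408050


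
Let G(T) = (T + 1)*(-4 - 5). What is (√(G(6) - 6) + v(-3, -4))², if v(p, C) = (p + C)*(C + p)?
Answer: (49 + I*√69)² ≈ 2332.0 + 814.05*I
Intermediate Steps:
G(T) = -9 - 9*T (G(T) = (1 + T)*(-9) = -9 - 9*T)
v(p, C) = (C + p)² (v(p, C) = (C + p)*(C + p) = (C + p)²)
(√(G(6) - 6) + v(-3, -4))² = (√((-9 - 9*6) - 6) + (-4 - 3)²)² = (√((-9 - 54) - 6) + (-7)²)² = (√(-63 - 6) + 49)² = (√(-69) + 49)² = (I*√69 + 49)² = (49 + I*√69)²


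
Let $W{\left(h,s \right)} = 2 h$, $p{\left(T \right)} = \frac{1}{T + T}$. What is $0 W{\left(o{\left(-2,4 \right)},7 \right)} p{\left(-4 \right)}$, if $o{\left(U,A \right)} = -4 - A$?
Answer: $0$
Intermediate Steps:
$p{\left(T \right)} = \frac{1}{2 T}$
$0 W{\left(o{\left(-2,4 \right)},7 \right)} p{\left(-4 \right)} = 0 \cdot 2 \left(-4 - 4\right) \frac{1}{2 \left(-4\right)} = 0 \cdot 2 \left(-4 - 4\right) \frac{1}{2} \left(- \frac{1}{4}\right) = 0 \cdot 2 \left(-8\right) \left(- \frac{1}{8}\right) = 0 \left(-16\right) \left(- \frac{1}{8}\right) = 0 \left(- \frac{1}{8}\right) = 0$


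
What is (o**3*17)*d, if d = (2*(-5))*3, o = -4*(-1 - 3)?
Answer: -2088960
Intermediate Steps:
o = 16 (o = -4*(-4) = 16)
d = -30 (d = -10*3 = -30)
(o**3*17)*d = (16**3*17)*(-30) = (4096*17)*(-30) = 69632*(-30) = -2088960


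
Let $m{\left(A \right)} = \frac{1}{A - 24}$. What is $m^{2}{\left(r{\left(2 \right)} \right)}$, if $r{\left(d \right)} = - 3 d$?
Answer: $\frac{1}{900} \approx 0.0011111$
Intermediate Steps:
$m{\left(A \right)} = \frac{1}{-24 + A}$
$m^{2}{\left(r{\left(2 \right)} \right)} = \left(\frac{1}{-24 - 6}\right)^{2} = \left(\frac{1}{-30}\right)^{2} = \left(- \frac{1}{30}\right)^{2} = \frac{1}{900}$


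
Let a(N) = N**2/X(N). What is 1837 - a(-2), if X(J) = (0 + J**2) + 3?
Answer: 12855/7 ≈ 1836.4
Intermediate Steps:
X(J) = 3 + J**2 (X(J) = J**2 + 3 = 3 + J**2)
a(N) = N**2/(3 + N**2)
1837 - a(-2) = 1837 - (-2)**2/(3 + (-2)**2) = 1837 - 4/(3 + 4) = 1837 - 4/7 = 12855/7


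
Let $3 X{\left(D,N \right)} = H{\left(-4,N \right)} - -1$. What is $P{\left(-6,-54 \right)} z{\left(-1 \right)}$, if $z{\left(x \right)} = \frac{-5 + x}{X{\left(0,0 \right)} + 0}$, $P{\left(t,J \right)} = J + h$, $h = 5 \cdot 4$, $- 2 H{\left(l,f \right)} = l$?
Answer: $204$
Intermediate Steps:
$H{\left(l,f \right)} = - \frac{l}{2}$
$h = 20$
$X{\left(D,N \right)} = 1$ ($X{\left(D,N \right)} = \frac{\left(- \frac{1}{2}\right) \left(-4\right) - -1}{3} = \frac{2 + 1}{3} = \frac{1}{3} \cdot 3 = 1$)
$P{\left(t,J \right)} = 20 + J$ ($P{\left(t,J \right)} = J + 20 = 20 + J$)
$z{\left(x \right)} = -5 + x$ ($z{\left(x \right)} = \frac{-5 + x}{1 + 0} = \frac{-5 + x}{1} = \left(-5 + x\right) 1 = -5 + x$)
$P{\left(-6,-54 \right)} z{\left(-1 \right)} = \left(20 - 54\right) \left(-5 - 1\right) = \left(-34\right) \left(-6\right) = 204$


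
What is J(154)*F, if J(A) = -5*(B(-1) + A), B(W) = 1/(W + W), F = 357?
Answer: -547995/2 ≈ -2.7400e+5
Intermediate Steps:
B(W) = 1/(2*W)
J(A) = 5/2 - 5*A (J(A) = -5*((½)/(-1) + A) = -5*((½)*(-1) + A) = -5*(-½ + A) = 5/2 - 5*A)
J(154)*F = (5/2 - 5*154)*357 = (5/2 - 770)*357 = -1535/2*357 = -547995/2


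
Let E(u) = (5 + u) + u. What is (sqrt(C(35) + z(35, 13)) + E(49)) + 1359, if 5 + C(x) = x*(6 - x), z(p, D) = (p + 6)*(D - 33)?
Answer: 1462 + 4*I*sqrt(115) ≈ 1462.0 + 42.895*I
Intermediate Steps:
E(u) = 5 + 2*u
z(p, D) = (-33 + D)*(6 + p) (z(p, D) = (6 + p)*(-33 + D) = (-33 + D)*(6 + p))
C(x) = -5 + x*(6 - x)
(sqrt(C(35) + z(35, 13)) + E(49)) + 1359 = (sqrt((-5 - 1*35**2 + 6*35) + (-198 - 33*35 + 6*13 + 13*35)) + (5 + 2*49)) + 1359 = (sqrt((-5 - 1*1225 + 210) + (-198 - 1155 + 78 + 455)) + (5 + 98)) + 1359 = (sqrt((-5 - 1225 + 210) - 820) + 103) + 1359 = (sqrt(-1020 - 820) + 103) + 1359 = (sqrt(-1840) + 103) + 1359 = (4*I*sqrt(115) + 103) + 1359 = (103 + 4*I*sqrt(115)) + 1359 = 1462 + 4*I*sqrt(115)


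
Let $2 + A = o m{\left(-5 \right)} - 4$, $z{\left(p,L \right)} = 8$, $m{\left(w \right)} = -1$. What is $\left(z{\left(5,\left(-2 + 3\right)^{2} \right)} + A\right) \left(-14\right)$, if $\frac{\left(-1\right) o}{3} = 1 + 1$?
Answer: $-112$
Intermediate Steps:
$o = -6$ ($o = - 3 \left(1 + 1\right) = \left(-3\right) 2 = -6$)
$A = 0$ ($A = -2 - -2 = -2 + \left(6 - 4\right) = -2 + 2 = 0$)
$\left(z{\left(5,\left(-2 + 3\right)^{2} \right)} + A\right) \left(-14\right) = \left(8 + 0\right) \left(-14\right) = 8 \left(-14\right) = -112$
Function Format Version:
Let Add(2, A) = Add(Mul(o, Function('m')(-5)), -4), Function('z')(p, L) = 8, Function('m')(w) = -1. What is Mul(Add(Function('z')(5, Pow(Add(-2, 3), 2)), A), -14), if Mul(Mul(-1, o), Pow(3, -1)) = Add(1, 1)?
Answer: -112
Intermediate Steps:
o = -6 (o = Mul(-3, Add(1, 1)) = Mul(-3, 2) = -6)
A = 0 (A = Add(-2, Add(Mul(-6, -1), -4)) = Add(-2, Add(6, -4)) = Add(-2, 2) = 0)
Mul(Add(Function('z')(5, Pow(Add(-2, 3), 2)), A), -14) = Mul(Add(8, 0), -14) = Mul(8, -14) = -112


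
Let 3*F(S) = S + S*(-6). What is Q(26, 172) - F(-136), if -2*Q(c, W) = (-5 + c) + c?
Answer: -1501/6 ≈ -250.17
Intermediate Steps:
Q(c, W) = 5/2 - c (Q(c, W) = -((-5 + c) + c)/2 = -(-5 + 2*c)/2 = 5/2 - c)
F(S) = -5*S/3 (F(S) = (S + S*(-6))/3 = (S - 6*S)/3 = (-5*S)/3 = -5*S/3)
Q(26, 172) - F(-136) = (5/2 - 1*26) - (-5)*(-136)/3 = (5/2 - 26) - 1*680/3 = -47/2 - 680/3 = -1501/6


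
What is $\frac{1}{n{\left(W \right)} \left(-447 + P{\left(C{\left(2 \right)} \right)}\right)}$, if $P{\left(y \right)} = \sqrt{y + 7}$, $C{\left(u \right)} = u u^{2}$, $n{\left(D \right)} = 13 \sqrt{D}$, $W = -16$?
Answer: $\frac{149 i}{3463096} + \frac{i \sqrt{15}}{10389288} \approx 4.3398 \cdot 10^{-5} i$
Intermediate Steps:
$C{\left(u \right)} = u^{3}$
$P{\left(y \right)} = \sqrt{7 + y}$
$\frac{1}{n{\left(W \right)} \left(-447 + P{\left(C{\left(2 \right)} \right)}\right)} = \frac{1}{13 \sqrt{-16} \left(-447 + \sqrt{7 + 2^{3}}\right)} = \frac{1}{13 \cdot 4 i \left(-447 + \sqrt{7 + 8}\right)} = \frac{1}{52 i \left(-447 + \sqrt{15}\right)} = - \frac{i}{52 \left(-447 + \sqrt{15}\right)}$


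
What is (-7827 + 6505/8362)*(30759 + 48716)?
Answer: -5201072013775/8362 ≈ -6.2199e+8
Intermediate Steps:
(-7827 + 6505/8362)*(30759 + 48716) = (-7827 + 6505*(1/8362))*79475 = (-7827 + 6505/8362)*79475 = -65442869/8362*79475 = -5201072013775/8362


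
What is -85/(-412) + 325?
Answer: 133985/412 ≈ 325.21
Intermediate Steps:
-85/(-412) + 325 = -85*(-1/412) + 325 = 85/412 + 325 = 133985/412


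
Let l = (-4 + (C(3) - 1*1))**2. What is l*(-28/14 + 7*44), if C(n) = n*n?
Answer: 4896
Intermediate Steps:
C(n) = n**2
l = 16 (l = (-4 + (3**2 - 1*1))**2 = (-4 + (9 - 1))**2 = (-4 + 8)**2 = 4**2 = 16)
l*(-28/14 + 7*44) = 16*(-28/14 + 7*44) = 16*(-28*1/14 + 308) = 16*(-2 + 308) = 16*306 = 4896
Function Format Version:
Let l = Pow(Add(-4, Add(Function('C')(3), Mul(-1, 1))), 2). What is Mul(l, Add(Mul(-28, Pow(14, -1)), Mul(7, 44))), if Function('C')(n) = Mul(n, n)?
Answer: 4896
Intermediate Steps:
Function('C')(n) = Pow(n, 2)
l = 16 (l = Pow(Add(-4, Add(Pow(3, 2), Mul(-1, 1))), 2) = Pow(Add(-4, Add(9, -1)), 2) = Pow(Add(-4, 8), 2) = Pow(4, 2) = 16)
Mul(l, Add(Mul(-28, Pow(14, -1)), Mul(7, 44))) = Mul(16, Add(Mul(-28, Pow(14, -1)), Mul(7, 44))) = Mul(16, Add(Mul(-28, Rational(1, 14)), 308)) = Mul(16, Add(-2, 308)) = Mul(16, 306) = 4896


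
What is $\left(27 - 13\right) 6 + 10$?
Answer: $94$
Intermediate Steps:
$\left(27 - 13\right) 6 + 10 = 14 \cdot 6 + 10 = 84 + 10 = 94$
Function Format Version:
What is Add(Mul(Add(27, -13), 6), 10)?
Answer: 94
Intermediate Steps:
Add(Mul(Add(27, -13), 6), 10) = Add(Mul(14, 6), 10) = Add(84, 10) = 94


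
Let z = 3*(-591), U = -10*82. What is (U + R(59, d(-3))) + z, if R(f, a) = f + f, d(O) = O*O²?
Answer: -2475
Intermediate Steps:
U = -820
z = -1773
d(O) = O³
R(f, a) = 2*f
(U + R(59, d(-3))) + z = (-820 + 2*59) - 1773 = (-820 + 118) - 1773 = -702 - 1773 = -2475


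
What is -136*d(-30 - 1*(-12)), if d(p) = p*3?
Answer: 7344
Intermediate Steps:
d(p) = 3*p
-136*d(-30 - 1*(-12)) = -408*(-30 - 1*(-12)) = -408*(-30 + 12) = -408*(-18) = -136*(-54) = 7344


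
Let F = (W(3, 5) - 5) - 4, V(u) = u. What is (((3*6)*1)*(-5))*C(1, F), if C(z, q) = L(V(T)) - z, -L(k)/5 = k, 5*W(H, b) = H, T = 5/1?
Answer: 2340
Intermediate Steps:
T = 5 (T = 5*1 = 5)
W(H, b) = H/5
L(k) = -5*k
F = -42/5 (F = ((1/5)*3 - 5) - 4 = (3/5 - 5) - 4 = -22/5 - 4 = -42/5 ≈ -8.4000)
C(z, q) = -25 - z (C(z, q) = -5*5 - z = -25 - z)
(((3*6)*1)*(-5))*C(1, F) = (((3*6)*1)*(-5))*(-25 - 1*1) = ((18*1)*(-5))*(-25 - 1) = (18*(-5))*(-26) = -90*(-26) = 2340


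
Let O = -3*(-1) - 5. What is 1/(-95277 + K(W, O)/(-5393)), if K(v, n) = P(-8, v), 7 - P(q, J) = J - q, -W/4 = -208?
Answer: -5393/513828028 ≈ -1.0496e-5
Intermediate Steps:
W = 832 (W = -4*(-208) = 832)
O = -2 (O = 3 - 5 = -2)
P(q, J) = 7 + q - J (P(q, J) = 7 - (J - q) = 7 + (q - J) = 7 + q - J)
K(v, n) = -1 - v (K(v, n) = 7 - 8 - v = -1 - v)
1/(-95277 + K(W, O)/(-5393)) = 1/(-95277 + (-1 - 1*832)/(-5393)) = 1/(-95277 + (-1 - 832)*(-1/5393)) = 1/(-95277 - 833*(-1/5393)) = 1/(-95277 + 833/5393) = 1/(-513828028/5393) = -5393/513828028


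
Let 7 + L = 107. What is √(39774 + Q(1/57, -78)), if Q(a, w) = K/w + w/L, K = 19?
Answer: 2*√378091857/195 ≈ 199.43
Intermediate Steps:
L = 100 (L = -7 + 107 = 100)
Q(a, w) = 19/w + w/100
√(39774 + Q(1/57, -78)) = √(39774 + (19/(-78) + (1/100)*(-78))) = √(39774 + (19*(-1/78) - 39/50)) = √(39774 + (-19/78 - 39/50)) = √(39774 - 998/975) = √(38778652/975) = 2*√378091857/195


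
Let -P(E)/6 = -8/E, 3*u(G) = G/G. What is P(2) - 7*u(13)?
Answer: 65/3 ≈ 21.667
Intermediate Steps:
u(G) = 1/3 (u(G) = (G/G)/3 = (1/3)*1 = 1/3)
P(E) = 48/E (P(E) = -(-48)/E = 48/E)
P(2) - 7*u(13) = 48/2 - 7*1/3 = 48*(1/2) - 7/3 = 24 - 7/3 = 65/3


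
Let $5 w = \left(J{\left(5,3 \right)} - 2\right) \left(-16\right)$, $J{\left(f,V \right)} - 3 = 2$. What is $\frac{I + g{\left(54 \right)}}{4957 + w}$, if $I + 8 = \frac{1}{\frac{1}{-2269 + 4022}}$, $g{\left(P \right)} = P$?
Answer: $\frac{8995}{24737} \approx 0.36363$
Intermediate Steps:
$J{\left(f,V \right)} = 5$ ($J{\left(f,V \right)} = 3 + 2 = 5$)
$w = - \frac{48}{5}$ ($w = \frac{\left(5 - 2\right) \left(-16\right)}{5} = \frac{3 \left(-16\right)}{5} = \frac{1}{5} \left(-48\right) = - \frac{48}{5} \approx -9.6$)
$I = 1745$ ($I = -8 + \frac{1}{\frac{1}{-2269 + 4022}} = -8 + \frac{1}{\frac{1}{1753}} = -8 + 1753 = 1745$)
$\frac{I + g{\left(54 \right)}}{4957 + w} = \frac{1745 + 54}{4957 - \frac{48}{5}} = \frac{1799}{\frac{24737}{5}} = 1799 \cdot \frac{5}{24737} = \frac{8995}{24737}$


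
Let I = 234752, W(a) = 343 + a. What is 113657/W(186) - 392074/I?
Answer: 13236900459/62091904 ≈ 213.18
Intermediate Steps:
113657/W(186) - 392074/I = 113657/(343 + 186) - 392074/234752 = 113657/529 - 392074*1/234752 = 113657*(1/529) - 196037/117376 = 113657/529 - 196037/117376 = 13236900459/62091904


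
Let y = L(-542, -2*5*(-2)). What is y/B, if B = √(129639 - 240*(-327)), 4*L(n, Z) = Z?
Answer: 5*√208119/208119 ≈ 0.010960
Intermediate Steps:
L(n, Z) = Z/4
B = √208119 (B = √(129639 + 78480) = √208119 ≈ 456.20)
y = 5 (y = (-2*5*(-2))/4 = (-10*(-2))/4 = (¼)*20 = 5)
y/B = 5/(√208119) = 5*(√208119/208119) = 5*√208119/208119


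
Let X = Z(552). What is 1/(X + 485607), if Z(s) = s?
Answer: 1/486159 ≈ 2.0569e-6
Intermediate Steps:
X = 552
1/(X + 485607) = 1/(552 + 485607) = 1/486159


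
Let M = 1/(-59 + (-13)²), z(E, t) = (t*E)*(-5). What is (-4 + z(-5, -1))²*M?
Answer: 841/110 ≈ 7.6455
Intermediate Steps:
z(E, t) = -5*E*t (z(E, t) = (E*t)*(-5) = -5*E*t)
M = 1/110 (M = 1/(-59 + 169) = 1/110 ≈ 0.0090909)
(-4 + z(-5, -1))²*M = (-4 - 5*(-5)*(-1))²*(1/110) = (-4 - 25)²*(1/110) = (-29)²*(1/110) = 841*(1/110) = 841/110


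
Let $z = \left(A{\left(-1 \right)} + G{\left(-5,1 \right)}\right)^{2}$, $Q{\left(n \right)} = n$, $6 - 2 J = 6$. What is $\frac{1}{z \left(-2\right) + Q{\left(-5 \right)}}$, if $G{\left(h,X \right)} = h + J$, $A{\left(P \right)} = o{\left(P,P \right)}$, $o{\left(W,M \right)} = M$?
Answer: $- \frac{1}{77} \approx -0.012987$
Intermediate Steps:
$J = 0$ ($J = 3 - 3 = 0$)
$A{\left(P \right)} = P$
$G{\left(h,X \right)} = h$ ($G{\left(h,X \right)} = h + 0 = h$)
$z = 36$ ($z = \left(-1 - 5\right)^{2} = \left(-6\right)^{2} = 36$)
$\frac{1}{z \left(-2\right) + Q{\left(-5 \right)}} = \frac{1}{36 \left(-2\right) - 5} = \frac{1}{-72 - 5} = \frac{1}{-77} = - \frac{1}{77}$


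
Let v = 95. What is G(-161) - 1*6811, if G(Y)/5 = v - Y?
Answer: -5531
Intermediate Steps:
G(Y) = 475 - 5*Y (G(Y) = 5*(95 - Y) = 475 - 5*Y)
G(-161) - 1*6811 = (475 - 5*(-161)) - 1*6811 = (475 + 805) - 6811 = 1280 - 6811 = -5531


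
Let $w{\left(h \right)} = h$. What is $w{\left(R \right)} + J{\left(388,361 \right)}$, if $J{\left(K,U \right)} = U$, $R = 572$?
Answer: $933$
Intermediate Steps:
$w{\left(R \right)} + J{\left(388,361 \right)} = 572 + 361 = 933$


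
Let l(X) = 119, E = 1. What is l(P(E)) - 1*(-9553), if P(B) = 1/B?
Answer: 9672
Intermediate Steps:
P(B) = 1/B
l(P(E)) - 1*(-9553) = 119 - 1*(-9553) = 119 + 9553 = 9672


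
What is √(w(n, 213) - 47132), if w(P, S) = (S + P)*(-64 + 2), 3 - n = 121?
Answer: I*√53022 ≈ 230.27*I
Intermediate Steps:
n = -118 (n = 3 - 1*121 = 3 - 121 = -118)
w(P, S) = -62*P - 62*S (w(P, S) = (P + S)*(-62) = -62*P - 62*S)
√(w(n, 213) - 47132) = √((-62*(-118) - 62*213) - 47132) = √((7316 - 13206) - 47132) = √(-5890 - 47132) = √(-53022) = I*√53022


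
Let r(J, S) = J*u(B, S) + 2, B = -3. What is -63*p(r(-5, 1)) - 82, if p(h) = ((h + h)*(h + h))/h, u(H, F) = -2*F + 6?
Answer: 4454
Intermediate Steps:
u(H, F) = 6 - 2*F
r(J, S) = 2 + J*(6 - 2*S) (r(J, S) = J*(6 - 2*S) + 2 = 2 + J*(6 - 2*S))
p(h) = 4*h (p(h) = ((2*h)*(2*h))/h = (4*h²)/h = 4*h)
-63*p(r(-5, 1)) - 82 = -252*(2 - 2*(-5)*(-3 + 1)) - 82 = -252*(2 - 2*(-5)*(-2)) - 82 = -252*(2 - 20) - 82 = -252*(-18) - 82 = -63*(-72) - 82 = 4536 - 82 = 4454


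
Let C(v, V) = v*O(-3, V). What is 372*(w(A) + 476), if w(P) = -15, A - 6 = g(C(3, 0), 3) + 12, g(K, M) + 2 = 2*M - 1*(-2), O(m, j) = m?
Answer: 171492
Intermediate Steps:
C(v, V) = -3*v (C(v, V) = v*(-3) = -3*v)
g(K, M) = 2*M (g(K, M) = -2 + (2*M - 1*(-2)) = -2 + (2*M + 2) = -2 + (2 + 2*M) = 2*M)
A = 24 (A = 6 + (2*3 + 12) = 6 + (6 + 12) = 6 + 18 = 24)
372*(w(A) + 476) = 372*(-15 + 476) = 372*461 = 171492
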